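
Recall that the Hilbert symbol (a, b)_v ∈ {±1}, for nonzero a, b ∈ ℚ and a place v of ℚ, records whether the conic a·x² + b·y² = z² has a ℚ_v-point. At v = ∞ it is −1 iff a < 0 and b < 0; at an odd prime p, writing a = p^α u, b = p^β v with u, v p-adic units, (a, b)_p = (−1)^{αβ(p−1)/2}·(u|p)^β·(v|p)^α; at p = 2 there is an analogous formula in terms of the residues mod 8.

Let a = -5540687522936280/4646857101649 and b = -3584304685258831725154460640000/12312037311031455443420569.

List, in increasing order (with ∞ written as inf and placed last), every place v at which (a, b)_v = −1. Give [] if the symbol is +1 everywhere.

(a, b) ≡ (-6630, -51) mod (ℚ^×)²; places V = {2, 3, 5, 7, 11, 13, 17, 19, 29, 37, 41, ∞}.
(a,b)_11: α=2, u≡9; β=2, v≡4 (mod 11); (9|11)=+1, (4|11)=+1; sign (−1)^0·+1^2·+1^2 = +1.
(a,b)_13: α=1, u≡1; β=2, v≡4 (mod 13); (1|13)=+1, (4|13)=+1; sign (−1)^0·+1^2·+1^1 = +1.
(a,b)_∞: sgn(-6630)=−, sgn(-51)=−, so -1.
(a,b)_7: α=-4, u≡5; β=-4, v≡3 (mod 7); (5|7)=-1, (3|7)=-1; sign (−1)^0·-1^-4·-1^-4 = +1.
(a,b)_5: α=1, u≡1; β=4, v≡4 (mod 5); (1|5)=+1, (4|5)=+1; sign (−1)^0·+1^4·+1^1 = +1.
(a,b)_41: α=-2, u≡7; β=-4, v≡9 (mod 41); (7|41)=-1, (9|41)=+1; sign (−1)^0·-1^-4·+1^-2 = +1.
(a,b)_29: α=-2, u≡14; β=-4, v≡4 (mod 29); (14|29)=-1, (4|29)=+1; sign (−1)^0·-1^-4·+1^-2 = +1.
(a,b)_3: α=15, u≡1; β=31, v≡1 (mod 3); (1|3)=+1, (1|3)=+1; sign (−1)^1·+1^31·+1^15 = -1.
(a,b)_19: α=2, u≡5; β=2, v≡9 (mod 19); (5|19)=+1, (9|19)=+1; sign (−1)^0·+1^2·+1^2 = +1.
(a,b)_2: α=3, β=8; u≡5, v≡5 (mod 8); ε(u)ε(v)=0·0, αω(v)=3·1, βω(u)=8·1; sum ≡ 1  ⇒  -1.
(a,b)_37: α=-2, u≡26; β=-6, v≡15 (mod 37); (26|37)=+1, (15|37)=-1; sign (−1)^0·+1^-6·-1^-2 = +1.
(a,b)_17: α=1, u≡15; β=3, v≡7 (mod 17); (15|17)=+1, (7|17)=-1; sign (−1)^0·+1^3·-1^1 = -1.
Ram(-6630, -51) = {2, 3, 17, ∞}; no ℚ_2-point on the conic.

[2, 3, 17, inf]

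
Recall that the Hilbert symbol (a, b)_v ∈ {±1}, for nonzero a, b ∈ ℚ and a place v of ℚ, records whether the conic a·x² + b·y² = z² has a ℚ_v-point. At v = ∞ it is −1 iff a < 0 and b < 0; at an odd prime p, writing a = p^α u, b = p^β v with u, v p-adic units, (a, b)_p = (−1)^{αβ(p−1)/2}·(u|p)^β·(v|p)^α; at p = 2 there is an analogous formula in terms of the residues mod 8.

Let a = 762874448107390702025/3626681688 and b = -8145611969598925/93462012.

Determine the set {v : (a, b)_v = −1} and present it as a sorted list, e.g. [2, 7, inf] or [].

[2, 19, 23, 53]

(a, b) ≡ (567666358, -5998699) mod (ℚ^×)²; places V = {2, 3, 5, 7, 17, 19, 23, 29, 31, 37, 53, ∞}.
(a,b)_23: α=1, u≡7; β=1, v≡7 (mod 23); (7|23)=-1, (7|23)=-1; sign (−1)^1·-1^1·-1^1 = -1.
(a,b)_19: α=2, u≡8; β=1, v≡14 (mod 19); (8|19)=-1, (14|19)=-1; sign (−1)^0·-1^1·-1^2 = -1.
(a,b)_5: α=2, u≡2; β=2, v≡4 (mod 5); (2|5)=-1, (4|5)=+1; sign (−1)^0·-1^2·+1^2 = +1.
(a,b)_17: α=4, u≡5; β=2, v≡11 (mod 17); (5|17)=-1, (11|17)=-1; sign (−1)^0·-1^2·-1^4 = +1.
(a,b)_53: α=1, u≡41; β=1, v≡15 (mod 53); (41|53)=-1, (15|53)=+1; sign (−1)^0·-1^1·+1^1 = -1.
(a,b)_29: α=1, u≡15; β=-2, v≡6 (mod 29); (15|29)=-1, (6|29)=+1; sign (−1)^0·-1^-2·+1^1 = +1.
(a,b)_31: α=5, u≡16; β=2, v≡20 (mod 31); (16|31)=+1, (20|31)=+1; sign (−1)^0·+1^2·+1^5 = +1.
(a,b)_37: α=-1, u≡36; β=3, v≡30 (mod 37); (36|37)=+1, (30|37)=+1; sign (−1)^0·+1^3·+1^-1 = +1.
(a,b)_3: α=-6, u≡1; β=-4, v≡2 (mod 3); (1|3)=+1, (2|3)=-1; sign (−1)^0·+1^-4·-1^-6 = +1.
(a,b)_2: α=-3, β=-2; u≡3, v≡5 (mod 8); ε(u)ε(v)=1·0, αω(v)=-3·1, βω(u)=-2·1; sum ≡ 1  ⇒  -1.
(a,b)_7: α=-5, u≡6; β=-3, v≡2 (mod 7); (6|7)=-1, (2|7)=+1; sign (−1)^1·-1^-3·+1^-5 = +1.
(a,b)_∞: sgn(567666358)=+, sgn(-5998699)=−, so +1.
|Ram(567666358, -5998699)| = 4, even; anisotropic at {2, 19, 23, 53}.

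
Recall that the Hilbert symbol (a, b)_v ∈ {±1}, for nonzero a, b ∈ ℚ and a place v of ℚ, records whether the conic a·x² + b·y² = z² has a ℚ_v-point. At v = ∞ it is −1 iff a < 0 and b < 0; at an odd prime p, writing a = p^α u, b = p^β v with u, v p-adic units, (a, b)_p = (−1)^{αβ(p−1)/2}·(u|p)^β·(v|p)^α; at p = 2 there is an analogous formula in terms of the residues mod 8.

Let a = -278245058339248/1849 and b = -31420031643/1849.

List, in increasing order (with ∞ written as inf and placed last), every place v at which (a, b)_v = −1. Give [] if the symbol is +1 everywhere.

Mod squares: a ≡ -4147, b ≡ -203. Check v ∈ {∞, 2, 3, 7, 11, 13, 29, 43}.
v=13: a=13^1·(≡5), b=13^2·(≡7) mod 13; (5|13)=-1, (7|13)=-1; (−1)^{1·2·6}·(-1)^2·(-1)^1 = -1.
v=29: a=29^5·(≡11), b=29^3·(≡7) mod 29; (11|29)=-1, (7|29)=+1; (−1)^{5·3·14}·(-1)^3·(+1)^5 = -1.
v=7: a=7^2·(≡2), b=7^1·(≡3) mod 7; (2|7)=+1, (3|7)=-1; (−1)^{2·1·3}·(+1)^1·(-1)^2 = +1.
v=∞: -4147 < 0 and -203 < 0  ⇒  (a,b)_∞ = -1.
v=43: a=43^-2·(≡40), b=43^-2·(≡30) mod 43; (40|43)=+1, (30|43)=-1; (−1)^{-2·-2·21}·(+1)^-2·(-1)^-2 = +1.
v=3: a=3^0·(≡2), b=3^2·(≡1) mod 3; (2|3)=-1, (1|3)=+1; (−1)^{0·2·1}·(-1)^2·(+1)^0 = +1.
v=11: a=11^3·(≡6), b=11^2·(≡2) mod 11; (6|11)=-1, (2|11)=-1; (−1)^{3·2·5}·(-1)^2·(-1)^3 = -1.
v=2: v_2(a)=4, v_2(b)=0; units ≡ 5, 5 (mod 8); ε·ε+αω+βω = 0·0+4·1+0·1 ≡ 0  ⇒  (a,b)_2 = +1.
|Ram(-4147, -203)| = 4, even; anisotropic at {11, 13, 29, ∞}.

[11, 13, 29, inf]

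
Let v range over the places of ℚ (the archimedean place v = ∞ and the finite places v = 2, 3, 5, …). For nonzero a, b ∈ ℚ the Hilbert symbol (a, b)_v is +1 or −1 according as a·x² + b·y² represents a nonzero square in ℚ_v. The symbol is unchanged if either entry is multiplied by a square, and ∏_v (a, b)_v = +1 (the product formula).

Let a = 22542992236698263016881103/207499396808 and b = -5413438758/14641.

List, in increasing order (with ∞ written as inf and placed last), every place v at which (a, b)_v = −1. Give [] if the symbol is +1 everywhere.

(a, b) ≡ (14, -2262) mod (ℚ^×)²; places V = {2, 3, 7, 11, 13, 17, 29, ∞}.
(a,b)_2: α=-3, β=1; u≡7, v≡5 (mod 8); ε(u)ε(v)=1·0, αω(v)=-3·1, βω(u)=1·0; sum ≡ 1  ⇒  -1.
(a,b)_17: α=6, u≡5; β=2, v≡8 (mod 17); (5|17)=-1, (8|17)=+1; sign (−1)^0·-1^2·+1^6 = +1.
(a,b)_13: α=8, u≡12; β=3, v≡2 (mod 13); (12|13)=+1, (2|13)=-1; sign (−1)^0·+1^3·-1^8 = +1.
(a,b)_11: α=-10, u≡1; β=-4, v≡9 (mod 11); (1|11)=+1, (9|11)=+1; sign (−1)^0·+1^-4·+1^-10 = +1.
(a,b)_7: α=5, u≡1; β=2, v≡3 (mod 7); (1|7)=+1, (3|7)=-1; sign (−1)^0·+1^2·-1^5 = -1.
(a,b)_3: α=4, u≡2; β=1, v≡2 (mod 3); (2|3)=-1, (2|3)=-1; sign (−1)^0·-1^1·-1^4 = -1.
(a,b)_29: α=2, u≡14; β=1, v≡7 (mod 29); (14|29)=-1, (7|29)=+1; sign (−1)^0·-1^1·+1^2 = -1.
(a,b)_∞: sgn(14)=+, sgn(-2262)=−, so +1.
Ram(14, -2262) = {2, 3, 7, 29}; no ℚ_2-point on the conic.

[2, 3, 7, 29]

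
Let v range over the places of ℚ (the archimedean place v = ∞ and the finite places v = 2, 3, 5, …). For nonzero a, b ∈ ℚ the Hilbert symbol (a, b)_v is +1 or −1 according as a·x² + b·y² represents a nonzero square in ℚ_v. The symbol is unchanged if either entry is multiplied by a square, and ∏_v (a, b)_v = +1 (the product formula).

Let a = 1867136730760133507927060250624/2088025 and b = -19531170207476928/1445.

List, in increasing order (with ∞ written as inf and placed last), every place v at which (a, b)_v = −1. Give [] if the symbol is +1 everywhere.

[11, 13, 19, 29]

(a, b) ≡ (1729, -59015) mod (ℚ^×)²; places V = {2, 3, 5, 7, 11, 13, 17, 19, 29, 31, 37, ∞}.
(a,b)_5: α=-2, u≡4; β=-1, v≡3 (mod 5); (4|5)=+1, (3|5)=-1; sign (−1)^0·+1^-1·-1^-2 = +1.
(a,b)_29: α=2, u≡14; β=1, v≡13 (mod 29); (14|29)=-1, (13|29)=+1; sign (−1)^0·-1^1·+1^2 = -1.
(a,b)_19: α=3, u≡8; β=2, v≡13 (mod 19); (8|19)=-1, (13|19)=-1; sign (−1)^0·-1^2·-1^3 = -1.
(a,b)_∞: sgn(1729)=+, sgn(-59015)=−, so +1.
(a,b)_11: α=0, u≡10; β=1, v≡3 (mod 11); (10|11)=-1, (3|11)=+1; sign (−1)^0·-1^1·+1^0 = -1.
(a,b)_37: α=2, u≡16; β=1, v≡26 (mod 37); (16|37)=+1, (26|37)=+1; sign (−1)^0·+1^1·+1^2 = +1.
(a,b)_31: α=4, u≡3; β=2, v≡1 (mod 31); (3|31)=-1, (1|31)=+1; sign (−1)^0·-1^2·+1^4 = +1.
(a,b)_7: α=3, u≡1; β=2, v≡4 (mod 7); (1|7)=+1, (4|7)=+1; sign (−1)^0·+1^2·+1^3 = +1.
(a,b)_3: α=4, u≡1; β=2, v≡1 (mod 3); (1|3)=+1, (1|3)=+1; sign (−1)^0·+1^2·+1^4 = +1.
(a,b)_17: α=-4, u≡5; β=-2, v≡8 (mod 17); (5|17)=-1, (8|17)=+1; sign (−1)^0·-1^-2·+1^-4 = +1.
(a,b)_13: α=3, u≡10; β=2, v≡8 (mod 13); (10|13)=+1, (8|13)=-1; sign (−1)^0·+1^2·-1^3 = -1.
(a,b)_2: α=22, β=6; u≡1, v≡1 (mod 8); ε(u)ε(v)=0·0, αω(v)=22·0, βω(u)=6·0; sum ≡ 0  ⇒  +1.
Ram(1729, -59015) = {11, 13, 19, 29}; no ℚ_11-point on the conic.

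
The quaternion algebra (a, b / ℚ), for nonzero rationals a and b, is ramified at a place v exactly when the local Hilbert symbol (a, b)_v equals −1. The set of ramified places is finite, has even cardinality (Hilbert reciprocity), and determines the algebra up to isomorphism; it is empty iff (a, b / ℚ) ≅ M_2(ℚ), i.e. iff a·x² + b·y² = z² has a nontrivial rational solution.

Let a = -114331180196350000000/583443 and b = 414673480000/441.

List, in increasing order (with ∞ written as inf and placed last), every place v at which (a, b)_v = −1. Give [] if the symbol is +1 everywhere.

[2, 47]

(a, b) ≡ (-282, 13) mod (ℚ^×)²; places V = {2, 3, 5, 7, 13, 19, 47, ∞}.
(a,b)_5: α=8, u≡3; β=4, v≡3 (mod 5); (3|5)=-1, (3|5)=-1; sign (−1)^0·-1^4·-1^8 = +1.
(a,b)_13: α=2, u≡4; β=1, v≡3 (mod 13); (4|13)=+1, (3|13)=+1; sign (−1)^0·+1^1·+1^2 = +1.
(a,b)_7: α=-4, u≡6; β=-2, v≡5 (mod 7); (6|7)=-1, (5|7)=-1; sign (−1)^0·-1^-2·-1^-4 = +1.
(a,b)_2: α=7, β=6; u≡3, v≡5 (mod 8); ε(u)ε(v)=1·0, αω(v)=7·1, βω(u)=6·1; sum ≡ 1  ⇒  -1.
(a,b)_∞: sgn(-282)=−, sgn(13)=+, so +1.
(a,b)_3: α=-5, u≡2; β=-2, v≡1 (mod 3); (2|3)=-1, (1|3)=+1; sign (−1)^0·-1^-2·+1^-5 = +1.
(a,b)_47: α=3, u≡30; β=2, v≡38 (mod 47); (30|47)=-1, (38|47)=-1; sign (−1)^0·-1^2·-1^3 = -1.
(a,b)_19: α=4, u≡10; β=2, v≡10 (mod 19); (10|19)=-1, (10|19)=-1; sign (−1)^0·-1^2·-1^4 = +1.
(-282, 13 / ℚ) ramifies at {2, 47}: a division algebra.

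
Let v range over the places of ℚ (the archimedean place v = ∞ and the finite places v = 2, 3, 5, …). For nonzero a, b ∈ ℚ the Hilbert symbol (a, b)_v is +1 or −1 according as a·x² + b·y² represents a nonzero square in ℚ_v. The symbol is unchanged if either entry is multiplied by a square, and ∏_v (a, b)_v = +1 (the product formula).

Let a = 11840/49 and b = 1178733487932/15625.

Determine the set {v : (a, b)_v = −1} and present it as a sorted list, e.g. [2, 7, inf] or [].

Mod squares: a ≡ 185, b ≡ 2312167. Check v ∈ {∞, 2, 3, 5, 7, 11, 13, 17, 19, 23, 37}.
v=13: a=13^0·(≡1), b=13^1·(≡7) mod 13; (1|13)=+1, (7|13)=-1; (−1)^{0·1·6}·(+1)^1·(-1)^0 = +1.
v=5: a=5^1·(≡2), b=5^-6·(≡2) mod 5; (2|5)=-1, (2|5)=-1; (−1)^{1·-6·2}·(-1)^-6·(-1)^1 = -1.
v=3: a=3^0·(≡2), b=3^2·(≡1) mod 3; (2|3)=-1, (1|3)=+1; (−1)^{0·2·1}·(-1)^2·(+1)^0 = +1.
v=11: a=11^0·(≡3), b=11^1·(≡4) mod 11; (3|11)=+1, (4|11)=+1; (−1)^{0·1·5}·(+1)^1·(+1)^0 = +1.
v=17: a=17^0·(≡13), b=17^2·(≡6) mod 17; (13|17)=+1, (6|17)=-1; (−1)^{0·2·8}·(+1)^2·(-1)^0 = +1.
v=23: a=23^0·(≡6), b=23^1·(≡11) mod 23; (6|23)=+1, (11|23)=-1; (−1)^{0·1·11}·(+1)^1·(-1)^0 = +1.
v=37: a=37^1·(≡2), b=37^1·(≡15) mod 37; (2|37)=-1, (15|37)=-1; (−1)^{1·1·18}·(-1)^1·(-1)^1 = +1.
v=2: v_2(a)=6, v_2(b)=2; units ≡ 1, 7 (mod 8); ε·ε+αω+βω = 0·1+6·0+2·0 ≡ 0  ⇒  (a,b)_2 = +1.
v=7: a=7^-2·(≡3), b=7^2·(≡1) mod 7; (3|7)=-1, (1|7)=+1; (−1)^{-2·2·3}·(-1)^2·(+1)^-2 = +1.
v=19: a=19^0·(≡2), b=19^1·(≡17) mod 19; (2|19)=-1, (17|19)=+1; (−1)^{0·1·9}·(-1)^1·(+1)^0 = -1.
v=∞: 185 > 0 and 2312167 > 0  ⇒  (a,b)_∞ = +1.
|Ram(185, 2312167)| = 2, even; anisotropic at {5, 19}.

[5, 19]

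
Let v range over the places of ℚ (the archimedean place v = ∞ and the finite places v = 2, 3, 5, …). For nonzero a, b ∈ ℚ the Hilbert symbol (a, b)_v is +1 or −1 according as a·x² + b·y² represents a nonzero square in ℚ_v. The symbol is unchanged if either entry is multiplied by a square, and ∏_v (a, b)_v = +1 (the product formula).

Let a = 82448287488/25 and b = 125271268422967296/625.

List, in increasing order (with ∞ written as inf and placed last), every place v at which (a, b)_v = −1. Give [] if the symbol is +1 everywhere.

[2, 17]

(a, b) ≡ (7, 13566) mod (ℚ^×)²; places V = {2, 3, 5, 7, 17, 19, ∞}.
(a,b)_5: α=-2, u≡3; β=-4, v≡1 (mod 5); (3|5)=-1, (1|5)=+1; sign (−1)^0·-1^-4·+1^-2 = +1.
(a,b)_17: α=2, u≡5; β=3, v≡15 (mod 17); (5|17)=-1, (15|17)=+1; sign (−1)^0·-1^3·+1^2 = -1.
(a,b)_∞: sgn(7)=+, sgn(13566)=+, so +1.
(a,b)_2: α=8, β=13; u≡7, v≡7 (mod 8); ε(u)ε(v)=1·1, αω(v)=8·0, βω(u)=13·0; sum ≡ 1  ⇒  -1.
(a,b)_7: α=3, u≡2; β=5, v≡6 (mod 7); (2|7)=+1, (6|7)=-1; sign (−1)^1·+1^5·-1^3 = +1.
(a,b)_3: α=2, u≡1; β=3, v≡1 (mod 3); (1|3)=+1, (1|3)=+1; sign (−1)^0·+1^3·+1^2 = +1.
(a,b)_19: α=2, u≡16; β=3, v≡11 (mod 19); (16|19)=+1, (11|19)=+1; sign (−1)^0·+1^3·+1^2 = +1.
|Ram(7, 13566)| = 2, even; anisotropic at {2, 17}.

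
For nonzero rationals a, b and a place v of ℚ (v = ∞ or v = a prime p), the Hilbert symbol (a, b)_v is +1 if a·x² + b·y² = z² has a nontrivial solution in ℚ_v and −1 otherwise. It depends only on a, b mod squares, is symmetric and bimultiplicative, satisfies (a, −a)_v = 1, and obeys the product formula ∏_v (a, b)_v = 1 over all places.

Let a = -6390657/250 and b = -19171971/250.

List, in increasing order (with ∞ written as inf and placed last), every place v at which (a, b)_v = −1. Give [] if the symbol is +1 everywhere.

(a, b) ≡ (-2730, -910) mod (ℚ^×)²; places V = {2, 3, 5, 7, 13, 17, ∞}.
(a,b)_7: α=1, u≡2; β=1, v≡6 (mod 7); (2|7)=+1, (6|7)=-1; sign (−1)^1·+1^1·-1^1 = +1.
(a,b)_2: α=-1, β=-1; u≡3, v≡1 (mod 8); ε(u)ε(v)=1·0, αω(v)=-1·0, βω(u)=-1·1; sum ≡ 1  ⇒  -1.
(a,b)_3: α=5, u≡2; β=6, v≡2 (mod 3); (2|3)=-1, (2|3)=-1; sign (−1)^0·-1^6·-1^5 = -1.
(a,b)_5: α=-3, u≡4; β=-3, v≡2 (mod 5); (4|5)=+1, (2|5)=-1; sign (−1)^0·+1^-3·-1^-3 = -1.
(a,b)_∞: sgn(-2730)=−, sgn(-910)=−, so -1.
(a,b)_17: α=2, u≡6; β=2, v≡1 (mod 17); (6|17)=-1, (1|17)=+1; sign (−1)^0·-1^2·+1^2 = +1.
(a,b)_13: α=1, u≡2; β=1, v≡6 (mod 13); (2|13)=-1, (6|13)=-1; sign (−1)^0·-1^1·-1^1 = +1.
Ram(-2730, -910) = {2, 3, 5, ∞}; no ℚ_2-point on the conic.

[2, 3, 5, inf]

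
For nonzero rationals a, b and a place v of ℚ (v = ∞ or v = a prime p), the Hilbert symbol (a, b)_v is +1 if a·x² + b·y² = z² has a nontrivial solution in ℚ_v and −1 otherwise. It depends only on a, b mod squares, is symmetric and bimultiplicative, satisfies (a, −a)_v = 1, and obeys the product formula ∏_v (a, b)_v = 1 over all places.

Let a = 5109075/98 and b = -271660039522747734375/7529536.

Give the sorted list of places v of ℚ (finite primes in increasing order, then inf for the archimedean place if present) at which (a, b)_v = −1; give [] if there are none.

(a, b) ≡ (6, -55) mod (ℚ^×)²; places V = {2, 3, 5, 7, 11, 29, ∞}.
(a,b)_∞: sgn(6)=+, sgn(-55)=−, so +1.
(a,b)_2: α=-1, β=-6; u≡3, v≡1 (mod 8); ε(u)ε(v)=1·0, αω(v)=-1·0, βω(u)=-6·1; sum ≡ 0  ⇒  +1.
(a,b)_3: α=5, u≡2; β=12, v≡2 (mod 3); (2|3)=-1, (2|3)=-1; sign (−1)^0·-1^12·-1^5 = -1.
(a,b)_29: α=2, u≡25; β=6, v≡12 (mod 29); (25|29)=+1, (12|29)=-1; sign (−1)^0·+1^6·-1^2 = +1.
(a,b)_11: α=0, u≡7; β=1, v≡8 (mod 11); (7|11)=-1, (8|11)=-1; sign (−1)^0·-1^1·-1^0 = -1.
(a,b)_5: α=2, u≡1; β=7, v≡4 (mod 5); (1|5)=+1, (4|5)=+1; sign (−1)^0·+1^7·+1^2 = +1.
(a,b)_7: α=-2, u≡3; β=-6, v≡1 (mod 7); (3|7)=-1, (1|7)=+1; sign (−1)^0·-1^-6·+1^-2 = +1.
|Ram(6, -55)| = 2, even; anisotropic at {3, 11}.

[3, 11]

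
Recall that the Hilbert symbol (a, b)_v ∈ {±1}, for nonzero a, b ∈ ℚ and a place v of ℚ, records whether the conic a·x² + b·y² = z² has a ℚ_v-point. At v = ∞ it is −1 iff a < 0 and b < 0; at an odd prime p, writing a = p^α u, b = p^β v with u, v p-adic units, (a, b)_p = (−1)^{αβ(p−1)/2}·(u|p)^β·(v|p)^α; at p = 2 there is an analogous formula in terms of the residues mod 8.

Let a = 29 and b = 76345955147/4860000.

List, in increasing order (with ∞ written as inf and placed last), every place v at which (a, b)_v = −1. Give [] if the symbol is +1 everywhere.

Mod squares: a ≡ 29, b ≡ 1218. Check v ∈ {∞, 2, 3, 5, 7, 11, 29, 41, 43}.
v=2: v_2(a)=0, v_2(b)=-5; units ≡ 5, 1 (mod 8); ε·ε+αω+βω = 0·0+0·0+-5·1 ≡ 1  ⇒  (a,b)_2 = -1.
v=5: a=5^0·(≡4), b=5^-4·(≡2) mod 5; (4|5)=+1, (2|5)=-1; (−1)^{0·-4·2}·(+1)^-4·(-1)^0 = +1.
v=43: a=43^0·(≡29), b=43^2·(≡31) mod 43; (29|43)=-1, (31|43)=+1; (−1)^{0·2·21}·(-1)^2·(+1)^0 = +1.
v=3: a=3^0·(≡2), b=3^-5·(≡1) mod 3; (2|3)=-1, (1|3)=+1; (−1)^{0·-5·1}·(-1)^-5·(+1)^0 = -1.
v=41: a=41^0·(≡29), b=41^2·(≡28) mod 41; (29|41)=-1, (28|41)=-1; (−1)^{0·2·20}·(-1)^2·(-1)^0 = +1.
v=29: a=29^1·(≡1), b=29^1·(≡7) mod 29; (1|29)=+1, (7|29)=+1; (−1)^{1·1·14}·(+1)^1·(+1)^1 = +1.
v=∞: 29 > 0 and 1218 > 0  ⇒  (a,b)_∞ = +1.
v=7: a=7^0·(≡1), b=7^1·(≡6) mod 7; (1|7)=+1, (6|7)=-1; (−1)^{0·1·3}·(+1)^1·(-1)^0 = +1.
v=11: a=11^0·(≡7), b=11^2·(≡6) mod 11; (7|11)=-1, (6|11)=-1; (−1)^{0·2·5}·(-1)^2·(-1)^0 = +1.
|Ram(29, 1218)| = 2, even; anisotropic at {2, 3}.

[2, 3]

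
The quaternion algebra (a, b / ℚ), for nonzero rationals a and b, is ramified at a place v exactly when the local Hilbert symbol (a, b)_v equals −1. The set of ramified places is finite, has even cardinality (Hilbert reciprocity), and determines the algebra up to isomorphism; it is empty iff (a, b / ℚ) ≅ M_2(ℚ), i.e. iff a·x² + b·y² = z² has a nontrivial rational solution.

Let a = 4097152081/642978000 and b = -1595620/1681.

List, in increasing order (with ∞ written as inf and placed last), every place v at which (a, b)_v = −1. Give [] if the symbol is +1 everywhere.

(a, b) ≡ (5, -1105) mod (ℚ^×)²; places V = {2, 3, 5, 7, 11, 13, 17, 19, 23, 41, ∞}.
(a,b)_∞: sgn(5)=+, sgn(-1105)=−, so +1.
(a,b)_19: α=0, u≡6; β=2, v≡5 (mod 19); (6|19)=+1, (5|19)=+1; sign (−1)^0·+1^2·+1^0 = +1.
(a,b)_41: α=0, u≡31; β=-2, v≡18 (mod 41); (31|41)=+1, (18|41)=+1; sign (−1)^0·+1^-2·+1^0 = +1.
(a,b)_23: α=4, u≡21; β=0, v≡14 (mod 23); (21|23)=-1, (14|23)=-1; sign (−1)^0·-1^0·-1^4 = +1.
(a,b)_11: α=4, u≡9; β=0, v≡2 (mod 11); (9|11)=+1, (2|11)=-1; sign (−1)^0·+1^0·-1^4 = +1.
(a,b)_17: α=0, u≡10; β=1, v≡10 (mod 17); (10|17)=-1, (10|17)=-1; sign (−1)^0·-1^1·-1^0 = -1.
(a,b)_3: α=-8, u≡2; β=0, v≡2 (mod 3); (2|3)=-1, (2|3)=-1; sign (−1)^0·-1^0·-1^-8 = +1.
(a,b)_2: α=-4, β=2; u≡5, v≡7 (mod 8); ε(u)ε(v)=0·1, αω(v)=-4·0, βω(u)=2·1; sum ≡ 0  ⇒  +1.
(a,b)_7: α=-2, u≡5; β=0, v≡2 (mod 7); (5|7)=-1, (2|7)=+1; sign (−1)^0·-1^0·+1^-2 = +1.
(a,b)_5: α=-3, u≡4; β=1, v≡1 (mod 5); (4|5)=+1, (1|5)=+1; sign (−1)^0·+1^1·+1^-3 = +1.
(a,b)_13: α=0, u≡11; β=1, v≡8 (mod 13); (11|13)=-1, (8|13)=-1; sign (−1)^0·-1^1·-1^0 = -1.
Ram(5, -1105) = {13, 17}; no ℚ_13-point on the conic.

[13, 17]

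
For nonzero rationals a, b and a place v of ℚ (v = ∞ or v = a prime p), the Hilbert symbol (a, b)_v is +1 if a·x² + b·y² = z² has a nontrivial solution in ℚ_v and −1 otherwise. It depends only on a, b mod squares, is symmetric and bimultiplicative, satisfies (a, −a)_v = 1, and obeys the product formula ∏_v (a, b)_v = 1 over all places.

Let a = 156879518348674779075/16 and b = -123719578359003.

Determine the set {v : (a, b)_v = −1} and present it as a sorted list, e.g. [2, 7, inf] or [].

Mod squares: a ≡ 30113803, b ≡ -1816173843. Check v ∈ {∞, 2, 3, 5, 11, 19, 29, 31, 41, 43, 53}.
v=29: a=29^3·(≡22), b=29^2·(≡13) mod 29; (22|29)=+1, (13|29)=+1; (−1)^{3·2·14}·(+1)^2·(+1)^3 = +1.
v=11: a=11^2·(≡4), b=11^1·(≡4) mod 11; (4|11)=+1, (4|11)=+1; (−1)^{2·1·5}·(+1)^1·(+1)^2 = +1.
v=43: a=43^1·(≡1), b=43^1·(≡8) mod 43; (1|43)=+1, (8|43)=-1; (−1)^{1·1·21}·(+1)^1·(-1)^1 = +1.
v=3: a=3^6·(≡1), b=3^5·(≡1) mod 3; (1|3)=+1, (1|3)=+1; (−1)^{6·5·1}·(+1)^5·(+1)^6 = +1.
v=∞: 30113803 > 0 and -1816173843 < 0  ⇒  (a,b)_∞ = +1.
v=19: a=19^1·(≡3), b=19^1·(≡3) mod 19; (3|19)=-1, (3|19)=-1; (−1)^{1·1·9}·(-1)^1·(-1)^1 = -1.
v=53: a=53^2·(≡34), b=53^1·(≡9) mod 53; (34|53)=-1, (9|53)=+1; (−1)^{2·1·26}·(-1)^1·(+1)^2 = -1.
v=2: v_2(a)=-4, v_2(b)=0; units ≡ 3, 5 (mod 8); ε·ε+αω+βω = 1·0+-4·1+0·1 ≡ 0  ⇒  (a,b)_2 = +1.
v=41: a=41^1·(≡21), b=41^1·(≡36) mod 41; (21|41)=+1, (36|41)=+1; (−1)^{1·1·20}·(+1)^1·(+1)^1 = +1.
v=31: a=31^1·(≡19), b=31^1·(≡6) mod 31; (19|31)=+1, (6|31)=-1; (−1)^{1·1·15}·(+1)^1·(-1)^1 = +1.
v=5: a=5^2·(≡3), b=5^0·(≡2) mod 5; (3|5)=-1, (2|5)=-1; (−1)^{2·0·2}·(-1)^0·(-1)^2 = +1.
|Ram(30113803, -1816173843)| = 2, even; anisotropic at {19, 53}.

[19, 53]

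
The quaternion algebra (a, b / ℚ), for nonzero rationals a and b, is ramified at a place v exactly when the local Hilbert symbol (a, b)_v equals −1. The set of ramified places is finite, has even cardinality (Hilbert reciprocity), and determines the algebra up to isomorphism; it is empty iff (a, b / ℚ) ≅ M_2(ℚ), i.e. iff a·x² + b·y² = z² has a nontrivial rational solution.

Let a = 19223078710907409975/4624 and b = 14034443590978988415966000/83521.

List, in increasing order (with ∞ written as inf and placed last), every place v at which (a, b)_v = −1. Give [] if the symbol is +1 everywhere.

[2, 13, 19, 23]

Mod squares: a ≡ 1311, b ≡ 752115. Check v ∈ {∞, 2, 3, 5, 7, 13, 17, 19, 23, 29}.
v=13: a=13^2·(≡7), b=13^3·(≡8) mod 13; (7|13)=-1, (8|13)=-1; (−1)^{2·3·6}·(-1)^3·(-1)^2 = -1.
v=7: a=7^4·(≡1), b=7^1·(≡4) mod 7; (1|7)=+1, (4|7)=+1; (−1)^{4·1·3}·(+1)^1·(+1)^4 = +1.
v=5: a=5^2·(≡1), b=5^3·(≡3) mod 5; (1|5)=+1, (3|5)=-1; (−1)^{2·3·2}·(+1)^3·(-1)^2 = +1.
v=29: a=29^2·(≡25), b=29^3·(≡20) mod 29; (25|29)=+1, (20|29)=+1; (−1)^{2·3·14}·(+1)^3·(+1)^2 = +1.
v=19: a=19^3·(≡3), b=19^5·(≡13) mod 19; (3|19)=-1, (13|19)=-1; (−1)^{3·5·9}·(-1)^5·(-1)^3 = -1.
v=17: a=17^-2·(≡8), b=17^-4·(≡8) mod 17; (8|17)=+1, (8|17)=+1; (−1)^{-2·-4·8}·(+1)^-4·(+1)^-2 = +1.
v=23: a=23^3·(≡19), b=23^4·(≡5) mod 23; (19|23)=-1, (5|23)=-1; (−1)^{3·4·11}·(-1)^4·(-1)^3 = -1.
v=∞: 1311 > 0 and 752115 > 0  ⇒  (a,b)_∞ = +1.
v=3: a=3^3·(≡2), b=3^3·(≡1) mod 3; (2|3)=-1, (1|3)=+1; (−1)^{3·3·1}·(-1)^3·(+1)^3 = +1.
v=2: v_2(a)=-4, v_2(b)=4; units ≡ 7, 3 (mod 8); ε·ε+αω+βω = 1·1+-4·1+4·0 ≡ 1  ⇒  (a,b)_2 = -1.
(1311, 752115 / ℚ) ramifies at {2, 13, 19, 23}: a division algebra.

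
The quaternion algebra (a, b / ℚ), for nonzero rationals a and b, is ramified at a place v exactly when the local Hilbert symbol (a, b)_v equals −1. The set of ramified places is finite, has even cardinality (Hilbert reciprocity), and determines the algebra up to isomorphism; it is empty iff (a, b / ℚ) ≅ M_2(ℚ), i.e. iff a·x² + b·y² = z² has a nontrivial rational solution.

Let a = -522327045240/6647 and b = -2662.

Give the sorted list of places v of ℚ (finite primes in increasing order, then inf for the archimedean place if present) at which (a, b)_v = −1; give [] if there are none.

[2, 5, 7, inf]

Mod squares: a ≡ -20930, b ≡ -22. Check v ∈ {∞, 2, 3, 5, 7, 11, 13, 17, 23}.
v=7: a=7^1·(≡5), b=7^0·(≡5) mod 7; (5|7)=-1, (5|7)=-1; (−1)^{1·0·3}·(-1)^0·(-1)^1 = -1.
v=17: a=17^-2·(≡5), b=17^0·(≡7) mod 17; (5|17)=-1, (7|17)=-1; (−1)^{-2·0·8}·(-1)^0·(-1)^-2 = +1.
v=2: v_2(a)=3, v_2(b)=1; units ≡ 7, 5 (mod 8); ε·ε+αω+βω = 1·0+3·1+1·0 ≡ 1  ⇒  (a,b)_2 = -1.
v=∞: -20930 < 0 and -22 < 0  ⇒  (a,b)_∞ = -1.
v=13: a=13^1·(≡2), b=13^0·(≡3) mod 13; (2|13)=-1, (3|13)=+1; (−1)^{1·0·6}·(-1)^0·(+1)^1 = +1.
v=5: a=5^1·(≡1), b=5^0·(≡3) mod 5; (1|5)=+1, (3|5)=-1; (−1)^{1·0·2}·(+1)^0·(-1)^1 = -1.
v=3: a=3^4·(≡1), b=3^0·(≡2) mod 3; (1|3)=+1, (2|3)=-1; (−1)^{4·0·1}·(+1)^0·(-1)^4 = +1.
v=23: a=23^-1·(≡5), b=23^0·(≡6) mod 23; (5|23)=-1, (6|23)=+1; (−1)^{-1·0·11}·(-1)^0·(+1)^-1 = +1.
v=11: a=11^6·(≡5), b=11^3·(≡9) mod 11; (5|11)=+1, (9|11)=+1; (−1)^{6·3·5}·(+1)^3·(+1)^6 = +1.
Ram(-20930, -22) = {2, 5, 7, ∞}; no ℚ_2-point on the conic.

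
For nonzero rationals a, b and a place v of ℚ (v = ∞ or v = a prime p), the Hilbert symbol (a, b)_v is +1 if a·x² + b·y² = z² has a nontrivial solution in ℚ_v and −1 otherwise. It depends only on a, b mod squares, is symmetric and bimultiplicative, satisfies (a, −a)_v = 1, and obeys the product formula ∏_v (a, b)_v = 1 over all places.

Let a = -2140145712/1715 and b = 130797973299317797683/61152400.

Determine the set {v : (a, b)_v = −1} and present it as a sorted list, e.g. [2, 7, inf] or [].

(a, b) ≡ (-713545, 14763) mod (ℚ^×)²; places V = {2, 3, 5, 7, 17, 19, 23, 29, 37, ∞}.
(a,b)_2: α=4, β=-4; u≡7, v≡3 (mod 8); ε(u)ε(v)=1·1, αω(v)=4·1, βω(u)=-4·0; sum ≡ 1  ⇒  -1.
(a,b)_29: α=1, u≡7; β=2, v≡26 (mod 29); (7|29)=+1, (26|29)=-1; sign (−1)^0·+1^2·-1^1 = -1.
(a,b)_5: α=-1, u≡1; β=-2, v≡3 (mod 5); (1|5)=+1, (3|5)=-1; sign (−1)^0·+1^-2·-1^-1 = -1.
(a,b)_19: α=1, u≡2; β=5, v≡7 (mod 19); (2|19)=-1, (7|19)=+1; sign (−1)^1·-1^5·+1^1 = +1.
(a,b)_∞: sgn(-713545)=−, sgn(14763)=+, so +1.
(a,b)_37: α=1, u≡5; β=3, v≡31 (mod 37); (5|37)=-1, (31|37)=-1; sign (−1)^0·-1^3·-1^1 = +1.
(a,b)_23: α=0, u≡22; β=-2, v≡19 (mod 23); (22|23)=-1, (19|23)=-1; sign (−1)^0·-1^-2·-1^0 = +1.
(a,b)_3: α=8, u≡2; β=11, v≡1 (mod 3); (2|3)=-1, (1|3)=+1; sign (−1)^0·-1^11·+1^8 = -1.
(a,b)_17: α=0, u≡2; β=-2, v≡14 (mod 17); (2|17)=+1, (14|17)=-1; sign (−1)^0·+1^-2·-1^0 = +1.
(a,b)_7: α=-3, u≡6; β=1, v≡1 (mod 7); (6|7)=-1, (1|7)=+1; sign (−1)^1·-1^1·+1^-3 = +1.
Ram(-713545, 14763) = {2, 3, 5, 29}; no ℚ_2-point on the conic.

[2, 3, 5, 29]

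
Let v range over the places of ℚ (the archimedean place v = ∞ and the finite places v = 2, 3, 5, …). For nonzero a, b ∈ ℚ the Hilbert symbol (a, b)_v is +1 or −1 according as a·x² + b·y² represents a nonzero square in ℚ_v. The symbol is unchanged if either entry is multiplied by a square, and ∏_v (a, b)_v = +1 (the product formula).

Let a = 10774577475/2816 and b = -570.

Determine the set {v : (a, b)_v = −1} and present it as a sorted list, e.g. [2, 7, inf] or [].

Mod squares: a ≡ 561, b ≡ -570. Check v ∈ {∞, 2, 3, 5, 11, 17, 19}.
v=17: a=17^3·(≡13), b=17^0·(≡8) mod 17; (13|17)=+1, (8|17)=+1; (−1)^{3·0·8}·(+1)^0·(+1)^3 = +1.
v=2: v_2(a)=-8, v_2(b)=1; units ≡ 1, 3 (mod 8); ε·ε+αω+βω = 0·1+-8·1+1·0 ≡ 0  ⇒  (a,b)_2 = +1.
v=5: a=5^2·(≡4), b=5^1·(≡1) mod 5; (4|5)=+1, (1|5)=+1; (−1)^{2·1·2}·(+1)^1·(+1)^2 = +1.
v=3: a=3^5·(≡1), b=3^1·(≡2) mod 3; (1|3)=+1, (2|3)=-1; (−1)^{5·1·1}·(+1)^1·(-1)^5 = +1.
v=∞: 561 > 0 and -570 < 0  ⇒  (a,b)_∞ = +1.
v=11: a=11^-1·(≡8), b=11^0·(≡2) mod 11; (8|11)=-1, (2|11)=-1; (−1)^{-1·0·5}·(-1)^0·(-1)^-1 = -1.
v=19: a=19^2·(≡10), b=19^1·(≡8) mod 19; (10|19)=-1, (8|19)=-1; (−1)^{2·1·9}·(-1)^1·(-1)^2 = -1.
(561, -570 / ℚ) ramifies at {11, 19}: a division algebra.

[11, 19]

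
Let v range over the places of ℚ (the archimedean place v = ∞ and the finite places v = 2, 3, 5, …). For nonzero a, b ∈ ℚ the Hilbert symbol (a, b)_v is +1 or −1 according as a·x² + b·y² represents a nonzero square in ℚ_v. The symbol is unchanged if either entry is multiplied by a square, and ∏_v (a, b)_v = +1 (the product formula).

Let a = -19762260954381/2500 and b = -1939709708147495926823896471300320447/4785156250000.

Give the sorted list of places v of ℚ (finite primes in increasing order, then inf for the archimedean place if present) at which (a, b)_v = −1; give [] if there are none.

Mod squares: a ≡ -3012080621, b ≡ -5423. Check v ∈ {∞, 2, 3, 5, 7, 11, 17, 19, 23, 29, 31, 41}.
v=29: a=29^1·(≡26), b=29^5·(≡4) mod 29; (26|29)=-1, (4|29)=+1; (−1)^{1·5·14}·(-1)^5·(+1)^1 = -1.
v=17: a=17^1·(≡5), b=17^3·(≡4) mod 17; (5|17)=-1, (4|17)=+1; (−1)^{1·3·8}·(-1)^3·(+1)^1 = -1.
v=31: a=31^1·(≡29), b=31^2·(≡14) mod 31; (29|31)=-1, (14|31)=+1; (−1)^{1·2·15}·(-1)^2·(+1)^1 = +1.
v=3: a=3^8·(≡1), b=3^18·(≡1) mod 3; (1|3)=+1, (1|3)=+1; (−1)^{8·18·1}·(+1)^18·(+1)^8 = +1.
v=7: a=7^0·(≡6), b=7^-2·(≡1) mod 7; (6|7)=-1, (1|7)=+1; (−1)^{0·-2·3}·(-1)^-2·(+1)^0 = +1.
v=23: a=23^1·(≡1), b=23^2·(≡14) mod 23; (1|23)=+1, (14|23)=-1; (−1)^{1·2·11}·(+1)^2·(-1)^1 = -1.
v=11: a=11^1·(≡6), b=11^5·(≡2) mod 11; (6|11)=-1, (2|11)=-1; (−1)^{1·5·5}·(-1)^5·(-1)^1 = -1.
v=∞: -3012080621 < 0 and -5423 < 0  ⇒  (a,b)_∞ = -1.
v=19: a=19^1·(≡9), b=19^2·(≡16) mod 19; (9|19)=+1, (16|19)=+1; (−1)^{1·2·9}·(+1)^2·(+1)^1 = +1.
v=5: a=5^-4·(≡1), b=5^-14·(≡2) mod 5; (1|5)=+1, (2|5)=-1; (−1)^{-4·-14·2}·(+1)^-14·(-1)^-4 = +1.
v=2: v_2(a)=-2, v_2(b)=-4; units ≡ 3, 1 (mod 8); ε·ε+αω+βω = 1·0+-2·0+-4·1 ≡ 0  ⇒  (a,b)_2 = +1.
v=41: a=41^1·(≡23), b=41^2·(≡3) mod 41; (23|41)=+1, (3|41)=-1; (−1)^{1·2·20}·(+1)^2·(-1)^1 = -1.
|Ram(-3012080621, -5423)| = 6, even; anisotropic at {11, 17, 23, 29, 41, ∞}.

[11, 17, 23, 29, 41, inf]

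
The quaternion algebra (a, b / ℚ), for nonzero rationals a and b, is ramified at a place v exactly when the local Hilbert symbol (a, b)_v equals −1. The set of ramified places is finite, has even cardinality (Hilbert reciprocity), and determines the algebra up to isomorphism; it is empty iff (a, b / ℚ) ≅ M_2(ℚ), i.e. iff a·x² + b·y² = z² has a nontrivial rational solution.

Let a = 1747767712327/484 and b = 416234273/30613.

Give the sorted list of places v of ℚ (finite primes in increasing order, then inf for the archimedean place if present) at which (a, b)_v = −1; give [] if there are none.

[11, 13, 17, 23]

(a, b) ≡ (7, 7436429) mod (ℚ^×)²; places V = {2, 7, 11, 13, 17, 19, 23, ∞}.
(a,b)_∞: sgn(7)=+, sgn(7436429)=+, so +1.
(a,b)_11: α=-2, u≡8; β=-3, v≡4 (mod 11); (8|11)=-1, (4|11)=+1; sign (−1)^0·-1^-3·+1^-2 = -1.
(a,b)_19: α=2, u≡7; β=1, v≡12 (mod 19); (7|19)=+1, (12|19)=-1; sign (−1)^0·+1^1·-1^2 = +1.
(a,b)_23: α=0, u≡22; β=-1, v≡13 (mod 23); (22|23)=-1, (13|23)=+1; sign (−1)^0·-1^-1·+1^0 = -1.
(a,b)_17: α=4, u≡7; β=3, v≡6 (mod 17); (7|17)=-1, (6|17)=-1; sign (−1)^0·-1^3·-1^4 = -1.
(a,b)_7: α=3, u≡2; β=3, v≡6 (mod 7); (2|7)=+1, (6|7)=-1; sign (−1)^1·+1^3·-1^3 = +1.
(a,b)_2: α=-2, β=0; u≡7, v≡5 (mod 8); ε(u)ε(v)=1·0, αω(v)=-2·1, βω(u)=0·0; sum ≡ 0  ⇒  +1.
(a,b)_13: α=2, u≡7; β=1, v≡2 (mod 13); (7|13)=-1, (2|13)=-1; sign (−1)^0·-1^1·-1^2 = -1.
(7, 7436429 / ℚ) ramifies at {11, 13, 17, 23}: a division algebra.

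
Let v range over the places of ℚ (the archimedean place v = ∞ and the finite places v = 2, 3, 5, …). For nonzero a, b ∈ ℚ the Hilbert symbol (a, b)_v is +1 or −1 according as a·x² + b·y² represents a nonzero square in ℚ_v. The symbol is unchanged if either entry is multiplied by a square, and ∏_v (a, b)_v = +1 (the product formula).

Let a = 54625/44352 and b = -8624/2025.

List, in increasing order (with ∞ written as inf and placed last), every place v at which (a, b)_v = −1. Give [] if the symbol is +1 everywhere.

Mod squares: a ≡ 168245, b ≡ -11. Check v ∈ {∞, 2, 3, 5, 7, 11, 19, 23}.
v=∞: 168245 > 0 and -11 < 0  ⇒  (a,b)_∞ = +1.
v=2: v_2(a)=-6, v_2(b)=4; units ≡ 5, 5 (mod 8); ε·ε+αω+βω = 0·0+-6·1+4·1 ≡ 0  ⇒  (a,b)_2 = +1.
v=19: a=19^1·(≡1), b=19^0·(≡14) mod 19; (1|19)=+1, (14|19)=-1; (−1)^{1·0·9}·(+1)^0·(-1)^1 = -1.
v=3: a=3^-2·(≡2), b=3^-4·(≡1) mod 3; (2|3)=-1, (1|3)=+1; (−1)^{-2·-4·1}·(-1)^-4·(+1)^-2 = +1.
v=7: a=7^-1·(≡4), b=7^2·(≡3) mod 7; (4|7)=+1, (3|7)=-1; (−1)^{-1·2·3}·(+1)^2·(-1)^-1 = -1.
v=23: a=23^1·(≡18), b=23^0·(≡1) mod 23; (18|23)=+1, (1|23)=+1; (−1)^{1·0·11}·(+1)^0·(+1)^1 = +1.
v=5: a=5^3·(≡1), b=5^-2·(≡1) mod 5; (1|5)=+1, (1|5)=+1; (−1)^{3·-2·2}·(+1)^-2·(+1)^3 = +1.
v=11: a=11^-1·(≡9), b=11^1·(≡8) mod 11; (9|11)=+1, (8|11)=-1; (−1)^{-1·1·5}·(+1)^1·(-1)^-1 = +1.
(168245, -11 / ℚ) ramifies at {7, 19}: a division algebra.

[7, 19]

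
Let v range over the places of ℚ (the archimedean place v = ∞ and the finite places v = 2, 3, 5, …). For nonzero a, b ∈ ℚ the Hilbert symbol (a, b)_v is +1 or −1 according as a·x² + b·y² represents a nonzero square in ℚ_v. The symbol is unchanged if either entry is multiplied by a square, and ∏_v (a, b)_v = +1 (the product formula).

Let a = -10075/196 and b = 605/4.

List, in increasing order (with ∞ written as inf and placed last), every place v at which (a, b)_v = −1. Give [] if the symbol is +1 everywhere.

(a, b) ≡ (-403, 5) mod (ℚ^×)²; places V = {2, 5, 7, 11, 13, 31, ∞}.
(a,b)_13: α=1, u≡5; β=0, v≡5 (mod 13); (5|13)=-1, (5|13)=-1; sign (−1)^0·-1^0·-1^1 = -1.
(a,b)_5: α=2, u≡2; β=1, v≡4 (mod 5); (2|5)=-1, (4|5)=+1; sign (−1)^0·-1^1·+1^2 = -1.
(a,b)_11: α=0, u≡5; β=2, v≡4 (mod 11); (5|11)=+1, (4|11)=+1; sign (−1)^0·+1^2·+1^0 = +1.
(a,b)_2: α=-2, β=-2; u≡5, v≡5 (mod 8); ε(u)ε(v)=0·0, αω(v)=-2·1, βω(u)=-2·1; sum ≡ 0  ⇒  +1.
(a,b)_∞: sgn(-403)=−, sgn(5)=+, so +1.
(a,b)_31: α=1, u≡14; β=0, v≡4 (mod 31); (14|31)=+1, (4|31)=+1; sign (−1)^0·+1^0·+1^1 = +1.
(a,b)_7: α=-2, u≡3; β=0, v≡6 (mod 7); (3|7)=-1, (6|7)=-1; sign (−1)^0·-1^0·-1^-2 = +1.
|Ram(-403, 5)| = 2, even; anisotropic at {5, 13}.

[5, 13]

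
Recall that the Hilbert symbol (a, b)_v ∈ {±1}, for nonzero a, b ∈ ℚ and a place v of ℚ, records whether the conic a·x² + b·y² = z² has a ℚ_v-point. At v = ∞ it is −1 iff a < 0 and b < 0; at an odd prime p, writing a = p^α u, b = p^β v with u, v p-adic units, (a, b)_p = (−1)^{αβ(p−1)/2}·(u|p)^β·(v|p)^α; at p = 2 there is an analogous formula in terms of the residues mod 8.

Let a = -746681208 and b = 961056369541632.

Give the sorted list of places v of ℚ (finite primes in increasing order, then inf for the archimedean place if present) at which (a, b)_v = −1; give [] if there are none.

Mod squares: a ≡ -78, b ≡ 9282. Check v ∈ {∞, 2, 3, 7, 13, 17}.
v=17: a=17^2·(≡5), b=17^3·(≡13) mod 17; (5|17)=-1, (13|17)=+1; (−1)^{2·3·8}·(-1)^3·(+1)^2 = -1.
v=7: a=7^2·(≡6), b=7^3·(≡3) mod 7; (6|7)=-1, (3|7)=-1; (−1)^{2·3·3}·(-1)^3·(-1)^2 = -1.
v=2: v_2(a)=3, v_2(b)=9; units ≡ 1, 1 (mod 8); ε·ε+αω+βω = 0·0+3·0+9·0 ≡ 0  ⇒  (a,b)_2 = +1.
v=∞: -78 < 0 and 9282 > 0  ⇒  (a,b)_∞ = +1.
v=13: a=13^3·(≡8), b=13^5·(≡3) mod 13; (8|13)=-1, (3|13)=+1; (−1)^{3·5·6}·(-1)^5·(+1)^3 = -1.
v=3: a=3^1·(≡1), b=3^1·(≡1) mod 3; (1|3)=+1, (1|3)=+1; (−1)^{1·1·1}·(+1)^1·(+1)^1 = -1.
|Ram(-78, 9282)| = 4, even; anisotropic at {3, 7, 13, 17}.

[3, 7, 13, 17]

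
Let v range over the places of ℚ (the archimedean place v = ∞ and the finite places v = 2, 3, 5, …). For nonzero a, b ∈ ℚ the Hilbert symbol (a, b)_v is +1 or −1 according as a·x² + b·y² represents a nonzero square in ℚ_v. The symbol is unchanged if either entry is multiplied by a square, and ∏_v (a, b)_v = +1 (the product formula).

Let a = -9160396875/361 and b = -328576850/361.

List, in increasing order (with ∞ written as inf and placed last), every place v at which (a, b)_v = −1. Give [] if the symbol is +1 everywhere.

Mod squares: a ≡ -115, b ≡ -5474. Check v ∈ {∞, 2, 3, 5, 7, 17, 19, 23}.
v=2: v_2(a)=0, v_2(b)=1; units ≡ 5, 7 (mod 8); ε·ε+αω+βω = 0·1+0·0+1·1 ≡ 1  ⇒  (a,b)_2 = -1.
v=∞: -115 < 0 and -5474 < 0  ⇒  (a,b)_∞ = -1.
v=5: a=5^5·(≡3), b=5^2·(≡1) mod 5; (3|5)=-1, (1|5)=+1; (−1)^{5·2·2}·(-1)^2·(+1)^5 = +1.
v=3: a=3^2·(≡2), b=3^0·(≡1) mod 3; (2|3)=-1, (1|3)=+1; (−1)^{2·0·1}·(-1)^0·(+1)^2 = +1.
v=7: a=7^2·(≡1), b=7^5·(≡2) mod 7; (1|7)=+1, (2|7)=+1; (−1)^{2·5·3}·(+1)^5·(+1)^2 = +1.
v=23: a=23^1·(≡4), b=23^1·(≡14) mod 23; (4|23)=+1, (14|23)=-1; (−1)^{1·1·11}·(+1)^1·(-1)^1 = +1.
v=17: a=17^2·(≡4), b=17^1·(≡8) mod 17; (4|17)=+1, (8|17)=+1; (−1)^{2·1·8}·(+1)^1·(+1)^2 = +1.
v=19: a=19^-2·(≡13), b=19^-2·(≡11) mod 19; (13|19)=-1, (11|19)=+1; (−1)^{-2·-2·9}·(-1)^-2·(+1)^-2 = +1.
|Ram(-115, -5474)| = 2, even; anisotropic at {2, ∞}.

[2, inf]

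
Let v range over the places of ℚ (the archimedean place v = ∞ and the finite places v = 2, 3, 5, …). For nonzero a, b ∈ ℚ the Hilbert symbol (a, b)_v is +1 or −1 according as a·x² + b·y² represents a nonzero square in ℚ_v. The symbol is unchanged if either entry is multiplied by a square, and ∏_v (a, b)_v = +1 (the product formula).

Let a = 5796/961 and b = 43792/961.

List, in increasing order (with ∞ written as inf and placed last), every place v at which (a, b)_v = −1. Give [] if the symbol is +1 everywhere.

[]

Mod squares: a ≡ 161, b ≡ 2737. Check v ∈ {∞, 2, 3, 7, 17, 23, 31}.
v=7: a=7^1·(≡1), b=7^1·(≡6) mod 7; (1|7)=+1, (6|7)=-1; (−1)^{1·1·3}·(+1)^1·(-1)^1 = +1.
v=3: a=3^2·(≡2), b=3^0·(≡1) mod 3; (2|3)=-1, (1|3)=+1; (−1)^{2·0·1}·(-1)^0·(+1)^2 = +1.
v=23: a=23^1·(≡14), b=23^1·(≡1) mod 23; (14|23)=-1, (1|23)=+1; (−1)^{1·1·11}·(-1)^1·(+1)^1 = +1.
v=2: v_2(a)=2, v_2(b)=4; units ≡ 1, 1 (mod 8); ε·ε+αω+βω = 0·0+2·0+4·0 ≡ 0  ⇒  (a,b)_2 = +1.
v=∞: 161 > 0 and 2737 > 0  ⇒  (a,b)_∞ = +1.
v=31: a=31^-2·(≡30), b=31^-2·(≡20) mod 31; (30|31)=-1, (20|31)=+1; (−1)^{-2·-2·15}·(-1)^-2·(+1)^-2 = +1.
v=17: a=17^0·(≡15), b=17^1·(≡1) mod 17; (15|17)=+1, (1|17)=+1; (−1)^{0·1·8}·(+1)^1·(+1)^0 = +1.
Every local symbol is +1, so the conic 161·x² + 2737·y² = z² has ℚ_v-points for all v and hence a ℚ-point; (a, b / ℚ) ≅ M_2(ℚ).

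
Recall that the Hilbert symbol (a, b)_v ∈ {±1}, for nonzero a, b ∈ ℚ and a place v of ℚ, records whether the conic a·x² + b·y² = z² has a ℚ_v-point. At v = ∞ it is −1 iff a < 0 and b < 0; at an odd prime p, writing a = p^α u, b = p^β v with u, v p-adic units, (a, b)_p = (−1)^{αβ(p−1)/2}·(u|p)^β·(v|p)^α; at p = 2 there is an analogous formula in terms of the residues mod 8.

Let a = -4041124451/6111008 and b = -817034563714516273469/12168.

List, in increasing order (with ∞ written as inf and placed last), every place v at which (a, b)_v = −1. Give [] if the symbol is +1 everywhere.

[7, 17, 47, inf]

Mod squares: a ≡ -282982, b ≡ -782362. Check v ∈ {∞, 2, 3, 7, 13, 17, 19, 23, 29, 41, 47}.
v=∞: -282982 < 0 and -782362 < 0  ⇒  (a,b)_∞ = -1.
v=3: a=3^0·(≡2), b=3^-2·(≡2) mod 3; (2|3)=-1, (2|3)=-1; (−1)^{0·-2·1}·(-1)^-2·(-1)^0 = +1.
v=7: a=7^1·(≡3), b=7^3·(≡5) mod 7; (3|7)=-1, (5|7)=-1; (−1)^{1·3·3}·(-1)^3·(-1)^1 = -1.
v=19: a=19^-2·(≡11), b=19^2·(≡1) mod 19; (11|19)=+1, (1|19)=+1; (−1)^{-2·2·9}·(+1)^2·(+1)^-2 = +1.
v=47: a=47^0·(≡15), b=47^1·(≡39) mod 47; (15|47)=-1, (39|47)=-1; (−1)^{0·1·23}·(-1)^1·(-1)^0 = -1.
v=13: a=13^4·(≡2), b=13^-2·(≡3) mod 13; (2|13)=-1, (3|13)=+1; (−1)^{4·-2·6}·(-1)^-2·(+1)^4 = +1.
v=17: a=17^1·(≡7), b=17^4·(≡12) mod 17; (7|17)=-1, (12|17)=-1; (−1)^{1·4·8}·(-1)^4·(-1)^1 = -1.
v=23: a=23^-2·(≡15), b=23^0·(≡6) mod 23; (15|23)=-1, (6|23)=+1; (−1)^{-2·0·11}·(-1)^0·(+1)^-2 = +1.
v=2: v_2(a)=-5, v_2(b)=-3; units ≡ 5, 3 (mod 8); ε·ε+αω+βω = 0·1+-5·1+-3·1 ≡ 0  ⇒  (a,b)_2 = +1.
v=41: a=41^1·(≡11), b=41^3·(≡34) mod 41; (11|41)=-1, (34|41)=-1; (−1)^{1·3·20}·(-1)^3·(-1)^1 = +1.
v=29: a=29^1·(≡12), b=29^3·(≡10) mod 29; (12|29)=-1, (10|29)=-1; (−1)^{1·3·14}·(-1)^3·(-1)^1 = +1.
Ram(-282982, -782362) = {7, 17, 47, ∞}; no ℚ_7-point on the conic.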